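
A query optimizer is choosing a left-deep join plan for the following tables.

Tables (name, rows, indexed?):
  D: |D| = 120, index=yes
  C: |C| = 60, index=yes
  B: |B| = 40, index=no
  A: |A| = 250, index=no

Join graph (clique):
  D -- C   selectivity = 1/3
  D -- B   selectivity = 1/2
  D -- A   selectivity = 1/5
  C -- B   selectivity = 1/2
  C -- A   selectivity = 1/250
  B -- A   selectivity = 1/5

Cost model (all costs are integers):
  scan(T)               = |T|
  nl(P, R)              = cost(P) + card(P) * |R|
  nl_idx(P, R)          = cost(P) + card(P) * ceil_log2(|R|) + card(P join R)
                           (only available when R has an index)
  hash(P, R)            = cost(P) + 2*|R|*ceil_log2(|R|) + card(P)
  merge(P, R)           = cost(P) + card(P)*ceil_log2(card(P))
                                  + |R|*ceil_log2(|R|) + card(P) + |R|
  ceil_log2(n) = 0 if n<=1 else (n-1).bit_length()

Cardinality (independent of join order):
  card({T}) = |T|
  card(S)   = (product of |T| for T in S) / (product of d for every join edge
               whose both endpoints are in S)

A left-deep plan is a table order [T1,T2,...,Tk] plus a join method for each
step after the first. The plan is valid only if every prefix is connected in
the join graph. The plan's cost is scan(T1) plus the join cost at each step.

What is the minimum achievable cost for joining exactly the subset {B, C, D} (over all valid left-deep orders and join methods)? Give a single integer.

3480

Selinger DP over subsets of {B,C,D}:
  {D}: scan cost=120, card=120
  {C}: scan cost=60, card=60
  {B}: scan cost=40, card=40
  {CD}: card=2400; try (C,hash)→960, (D,merge)→1440, (C,merge)→1500, (D,hash)→1800, (D,nl_idx)→2880, (C,nl_idx)→3240 …(+2); best=960 via (C,hash)
  {BD}: card=2400; try (B,hash)→720, (D,merge)→1280, (B,merge)→1360, (D,hash)→1760, (D,nl_idx)→2720, (D,nl)→4840 …(+1); best=720 via (B,hash)
  {BC}: card=1200; try (B,hash)→600, (C,merge)→740, (B,merge)→760, (C,hash)→800, (C,nl_idx)→1480, (C,nl)→2440 …(+1); best=600 via (B,hash)
  {BCD}: card=24000; try (D,hash)→3480, (C,hash)→3840, (B,hash)→3840, (D,merge)→15960, (C,merge)→32340, (B,merge)→32440 …(+5); best=3480 via (D,hash)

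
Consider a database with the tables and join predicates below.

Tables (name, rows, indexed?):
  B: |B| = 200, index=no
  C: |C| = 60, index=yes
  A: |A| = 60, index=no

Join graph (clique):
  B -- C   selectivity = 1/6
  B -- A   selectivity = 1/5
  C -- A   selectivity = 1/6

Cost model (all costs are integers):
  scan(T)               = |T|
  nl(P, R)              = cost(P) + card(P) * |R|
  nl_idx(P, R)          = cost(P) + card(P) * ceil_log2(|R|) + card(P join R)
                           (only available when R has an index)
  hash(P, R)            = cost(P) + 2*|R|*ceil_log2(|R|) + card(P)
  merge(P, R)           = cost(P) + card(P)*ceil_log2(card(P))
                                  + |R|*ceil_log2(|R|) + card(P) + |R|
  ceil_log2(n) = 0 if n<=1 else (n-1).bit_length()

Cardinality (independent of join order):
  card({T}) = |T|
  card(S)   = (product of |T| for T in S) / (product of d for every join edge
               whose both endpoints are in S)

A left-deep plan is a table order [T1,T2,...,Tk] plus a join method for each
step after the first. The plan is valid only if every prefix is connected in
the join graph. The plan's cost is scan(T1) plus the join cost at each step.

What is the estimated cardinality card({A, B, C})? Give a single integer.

Tables in S: A(60), B(200), C(60)
Edges inside S: B-C(d=6), B-A(d=5), C-A(d=6)
numerator = 60 * 200 * 60 = 720000
denominator = 6 * 5 * 6 = 180
card(S) = 720000 / 180 = 4000

4000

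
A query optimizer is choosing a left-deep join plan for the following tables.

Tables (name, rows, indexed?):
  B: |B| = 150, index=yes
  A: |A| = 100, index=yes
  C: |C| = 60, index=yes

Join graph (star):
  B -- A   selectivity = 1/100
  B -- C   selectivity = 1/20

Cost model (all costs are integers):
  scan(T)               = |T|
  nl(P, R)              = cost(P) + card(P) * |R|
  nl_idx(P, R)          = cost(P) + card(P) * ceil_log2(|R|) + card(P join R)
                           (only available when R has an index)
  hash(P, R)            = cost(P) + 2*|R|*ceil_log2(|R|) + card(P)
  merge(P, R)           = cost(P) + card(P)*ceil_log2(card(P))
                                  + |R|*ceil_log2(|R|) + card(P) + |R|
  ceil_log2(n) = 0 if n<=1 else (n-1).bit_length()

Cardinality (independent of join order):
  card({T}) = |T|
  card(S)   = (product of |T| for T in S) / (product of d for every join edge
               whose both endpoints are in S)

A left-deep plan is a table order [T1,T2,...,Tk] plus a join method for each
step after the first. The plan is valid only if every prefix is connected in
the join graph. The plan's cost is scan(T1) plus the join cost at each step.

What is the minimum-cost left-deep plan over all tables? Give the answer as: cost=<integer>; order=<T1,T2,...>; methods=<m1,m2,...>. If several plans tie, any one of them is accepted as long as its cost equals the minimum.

Selinger DP (subsets sized 1..n):
  {B}: scan cost=150, card=150
  {A}: scan cost=100, card=100
  {C}: scan cost=60, card=60
  {AB}: card=150; try (B,nl_idx)→1050, (A,nl_idx)→1350, (A,hash)→1700, (B,merge)→2250, (A,merge)→2300, (B,hash)→2600 …(+2); best=1050 via (B,nl_idx)
  {BC}: card=450; try (B,nl_idx)→990, (C,hash)→1020, (C,nl_idx)→1500, (B,merge)→1830, (C,merge)→1920, (B,hash)→2520 …(+2); best=990 via (B,nl_idx)
  {ABC}: card=450; try (C,hash)→1920, (C,nl_idx)→2400, (C,merge)→2820, (A,hash)→2840, (A,nl_idx)→4590, (A,merge)→6290 …(+2); best=1920 via (C,hash)

cost=1920; order=A,B,C; methods=nl_idx,hash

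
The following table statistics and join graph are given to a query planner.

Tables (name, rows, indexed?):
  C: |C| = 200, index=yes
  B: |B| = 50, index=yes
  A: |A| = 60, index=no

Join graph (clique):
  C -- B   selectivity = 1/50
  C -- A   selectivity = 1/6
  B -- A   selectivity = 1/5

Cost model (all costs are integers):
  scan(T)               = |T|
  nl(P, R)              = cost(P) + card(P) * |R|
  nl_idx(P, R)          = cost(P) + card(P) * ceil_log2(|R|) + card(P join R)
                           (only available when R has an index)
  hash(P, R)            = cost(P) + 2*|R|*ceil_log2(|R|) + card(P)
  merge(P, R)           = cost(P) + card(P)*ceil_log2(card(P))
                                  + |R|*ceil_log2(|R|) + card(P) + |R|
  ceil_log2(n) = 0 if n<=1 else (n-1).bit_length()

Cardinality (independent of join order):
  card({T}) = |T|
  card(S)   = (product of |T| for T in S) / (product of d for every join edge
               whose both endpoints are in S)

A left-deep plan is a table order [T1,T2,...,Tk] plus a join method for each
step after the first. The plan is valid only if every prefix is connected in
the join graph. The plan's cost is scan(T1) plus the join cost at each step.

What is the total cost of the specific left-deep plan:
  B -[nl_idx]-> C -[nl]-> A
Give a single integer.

12650

step 1: scan B: cost=50, card=50
step 2: join C via nl_idx
    card(P join C) = 50*200/(50) = 200
    cost = 50 + 50*8 + 200 = 650
step 3: join A via nl
    card(P join A) = 200*60/(6*5) = 400
    cost = 650 + 200*60 = 12650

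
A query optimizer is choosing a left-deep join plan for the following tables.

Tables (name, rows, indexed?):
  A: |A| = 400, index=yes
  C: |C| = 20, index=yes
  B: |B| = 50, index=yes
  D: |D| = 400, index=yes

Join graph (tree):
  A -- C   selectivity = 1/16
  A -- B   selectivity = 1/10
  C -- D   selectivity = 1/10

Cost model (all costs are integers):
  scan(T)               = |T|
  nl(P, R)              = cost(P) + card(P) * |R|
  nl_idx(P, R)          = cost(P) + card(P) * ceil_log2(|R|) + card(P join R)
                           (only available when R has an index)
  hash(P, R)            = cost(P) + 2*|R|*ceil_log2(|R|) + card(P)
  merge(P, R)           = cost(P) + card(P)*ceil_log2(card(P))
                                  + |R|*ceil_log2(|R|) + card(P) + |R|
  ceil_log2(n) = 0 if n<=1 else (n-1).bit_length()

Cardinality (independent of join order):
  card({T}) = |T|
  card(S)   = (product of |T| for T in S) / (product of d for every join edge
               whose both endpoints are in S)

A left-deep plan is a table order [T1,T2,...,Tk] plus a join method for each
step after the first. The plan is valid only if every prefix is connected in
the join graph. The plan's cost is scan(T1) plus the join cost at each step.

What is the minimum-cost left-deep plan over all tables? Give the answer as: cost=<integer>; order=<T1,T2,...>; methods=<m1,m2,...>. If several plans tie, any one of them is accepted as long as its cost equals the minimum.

cost=11500; order=C,A,B,D; methods=nl_idx,hash,hash

Selinger DP (subsets sized 1..n):
  {A}: scan cost=400, card=400
  {C}: scan cost=20, card=20
  {B}: scan cost=50, card=50
  {D}: scan cost=400, card=400
  {AC}: card=500; try (A,nl_idx)→700, (C,hash)→1000, (C,nl_idx)→2900, (A,merge)→4140, (C,merge)→4520, (A,hash)→7240 …(+2); best=700 via (A,nl_idx)
  {AB}: card=2000; try (B,hash)→1400, (A,nl_idx)→2500, (A,merge)→4400, (B,merge)→4750, (B,nl_idx)→4800, (A,hash)→7300 …(+2); best=1400 via (B,hash)
  {CD}: card=800; try (D,nl_idx)→1000, (C,hash)→1000, (C,nl_idx)→3200, (D,merge)→4140, (C,merge)→4520, (D,hash)→7240 …(+2); best=1000 via (D,nl_idx)
  {ABC}: card=2500; try (B,hash)→1800, (C,hash)→3600, (B,merge)→6050, (B,nl_idx)→6200, (C,nl_idx)→13900, (C,merge)→25520 …(+2); best=1800 via (B,hash)
  {ACD}: card=20000; try (D,hash)→8400, (A,hash)→9000, (D,merge)→9700, (A,merge)→13800, (D,nl_idx)→25200, (A,nl_idx)→28200 …(+2); best=8400 via (D,hash)
  {ABCD}: card=100000; try (D,hash)→11500, (B,hash)→29000, (D,merge)→38300, (D,nl_idx)→124300, (B,nl_idx)→228400, (B,merge)→328750 …(+2); best=11500 via (D,hash)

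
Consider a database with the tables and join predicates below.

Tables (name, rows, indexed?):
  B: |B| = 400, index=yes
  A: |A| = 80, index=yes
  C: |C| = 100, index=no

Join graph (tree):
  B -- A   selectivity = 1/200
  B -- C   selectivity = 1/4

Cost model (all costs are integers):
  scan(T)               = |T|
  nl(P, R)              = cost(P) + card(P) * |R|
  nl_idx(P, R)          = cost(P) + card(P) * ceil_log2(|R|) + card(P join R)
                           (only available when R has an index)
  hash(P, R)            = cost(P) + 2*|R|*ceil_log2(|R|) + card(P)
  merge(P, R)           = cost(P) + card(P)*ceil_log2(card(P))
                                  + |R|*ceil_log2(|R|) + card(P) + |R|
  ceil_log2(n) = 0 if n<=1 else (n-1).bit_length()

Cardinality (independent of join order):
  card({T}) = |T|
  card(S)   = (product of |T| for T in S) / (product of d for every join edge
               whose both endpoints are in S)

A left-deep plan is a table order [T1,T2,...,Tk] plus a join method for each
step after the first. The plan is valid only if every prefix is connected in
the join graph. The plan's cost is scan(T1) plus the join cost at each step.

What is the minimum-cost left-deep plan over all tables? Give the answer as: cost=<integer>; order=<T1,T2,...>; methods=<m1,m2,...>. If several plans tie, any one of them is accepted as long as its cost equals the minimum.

cost=2520; order=A,B,C; methods=nl_idx,hash

Selinger DP (subsets sized 1..n):
  {B}: scan cost=400, card=400
  {A}: scan cost=80, card=80
  {C}: scan cost=100, card=100
  {AB}: card=160; try (B,nl_idx)→960, (A,hash)→1920, (A,nl_idx)→3360, (B,merge)→4720, (A,merge)→5040, (B,hash)→7360 …(+2); best=960 via (B,nl_idx)
  {BC}: card=10000; try (C,hash)→2200, (B,merge)→4900, (C,merge)→5200, (B,hash)→7400, (B,nl_idx)→11000, (B,nl)→40100 …(+1); best=2200 via (C,hash)
  {ABC}: card=4000; try (C,hash)→2520, (C,merge)→3200, (A,hash)→13320, (C,nl)→16960, (A,nl_idx)→76200, (A,merge)→152840 …(+1); best=2520 via (C,hash)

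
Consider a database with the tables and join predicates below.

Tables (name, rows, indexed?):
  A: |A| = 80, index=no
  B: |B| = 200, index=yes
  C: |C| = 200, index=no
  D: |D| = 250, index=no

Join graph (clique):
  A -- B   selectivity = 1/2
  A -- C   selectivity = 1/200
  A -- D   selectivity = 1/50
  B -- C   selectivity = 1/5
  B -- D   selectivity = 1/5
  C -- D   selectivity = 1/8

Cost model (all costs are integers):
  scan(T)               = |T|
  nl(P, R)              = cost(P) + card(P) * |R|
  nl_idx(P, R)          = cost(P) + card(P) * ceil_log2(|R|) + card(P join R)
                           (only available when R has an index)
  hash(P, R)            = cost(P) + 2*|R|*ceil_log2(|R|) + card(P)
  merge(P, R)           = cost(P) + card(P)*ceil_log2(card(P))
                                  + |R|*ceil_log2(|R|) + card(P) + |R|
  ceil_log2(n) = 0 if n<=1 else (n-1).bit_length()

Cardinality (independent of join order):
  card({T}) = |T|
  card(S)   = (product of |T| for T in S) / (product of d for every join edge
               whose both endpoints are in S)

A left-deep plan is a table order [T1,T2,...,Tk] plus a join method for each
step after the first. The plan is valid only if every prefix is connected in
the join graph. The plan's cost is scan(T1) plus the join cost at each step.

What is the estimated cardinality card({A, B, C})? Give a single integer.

Tables in S: A(80), B(200), C(200)
Edges inside S: A-B(d=2), A-C(d=200), B-C(d=5)
numerator = 80 * 200 * 200 = 3200000
denominator = 2 * 200 * 5 = 2000
card(S) = 3200000 / 2000 = 1600

1600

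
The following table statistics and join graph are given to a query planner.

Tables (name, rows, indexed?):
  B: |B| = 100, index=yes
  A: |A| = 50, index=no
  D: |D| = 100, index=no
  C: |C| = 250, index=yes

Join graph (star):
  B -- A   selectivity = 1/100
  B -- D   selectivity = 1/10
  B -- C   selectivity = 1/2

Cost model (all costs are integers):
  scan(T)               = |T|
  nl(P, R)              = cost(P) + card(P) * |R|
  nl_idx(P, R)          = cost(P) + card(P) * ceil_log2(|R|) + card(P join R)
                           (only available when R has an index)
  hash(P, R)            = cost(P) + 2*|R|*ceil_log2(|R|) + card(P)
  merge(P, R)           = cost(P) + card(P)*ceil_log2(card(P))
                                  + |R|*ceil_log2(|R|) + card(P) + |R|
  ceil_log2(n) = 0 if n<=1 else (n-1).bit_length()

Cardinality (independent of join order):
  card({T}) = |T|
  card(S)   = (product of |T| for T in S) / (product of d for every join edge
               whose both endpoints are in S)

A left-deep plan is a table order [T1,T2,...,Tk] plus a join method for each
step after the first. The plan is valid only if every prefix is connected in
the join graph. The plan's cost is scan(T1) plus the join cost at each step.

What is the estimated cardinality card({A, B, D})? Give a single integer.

500

Tables in S: A(50), B(100), D(100)
Edges inside S: B-A(d=100), B-D(d=10)
numerator = 50 * 100 * 100 = 500000
denominator = 100 * 10 = 1000
card(S) = 500000 / 1000 = 500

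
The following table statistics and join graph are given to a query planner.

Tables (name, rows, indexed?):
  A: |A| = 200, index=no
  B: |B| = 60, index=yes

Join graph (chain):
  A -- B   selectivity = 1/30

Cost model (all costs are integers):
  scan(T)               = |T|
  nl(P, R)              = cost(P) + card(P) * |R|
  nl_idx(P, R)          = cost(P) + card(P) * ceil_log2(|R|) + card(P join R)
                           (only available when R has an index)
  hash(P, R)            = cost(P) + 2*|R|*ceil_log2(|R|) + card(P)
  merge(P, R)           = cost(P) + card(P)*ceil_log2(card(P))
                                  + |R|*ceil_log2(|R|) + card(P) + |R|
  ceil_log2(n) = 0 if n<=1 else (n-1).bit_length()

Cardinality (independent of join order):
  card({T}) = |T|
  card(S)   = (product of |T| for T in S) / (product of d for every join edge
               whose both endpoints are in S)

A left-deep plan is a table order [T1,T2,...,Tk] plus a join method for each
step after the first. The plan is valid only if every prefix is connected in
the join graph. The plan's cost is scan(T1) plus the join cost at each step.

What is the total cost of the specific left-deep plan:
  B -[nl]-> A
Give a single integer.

step 1: scan B: cost=60, card=60
step 2: join A via nl
    card(P join A) = 60*200/(30) = 400
    cost = 60 + 60*200 = 12060

12060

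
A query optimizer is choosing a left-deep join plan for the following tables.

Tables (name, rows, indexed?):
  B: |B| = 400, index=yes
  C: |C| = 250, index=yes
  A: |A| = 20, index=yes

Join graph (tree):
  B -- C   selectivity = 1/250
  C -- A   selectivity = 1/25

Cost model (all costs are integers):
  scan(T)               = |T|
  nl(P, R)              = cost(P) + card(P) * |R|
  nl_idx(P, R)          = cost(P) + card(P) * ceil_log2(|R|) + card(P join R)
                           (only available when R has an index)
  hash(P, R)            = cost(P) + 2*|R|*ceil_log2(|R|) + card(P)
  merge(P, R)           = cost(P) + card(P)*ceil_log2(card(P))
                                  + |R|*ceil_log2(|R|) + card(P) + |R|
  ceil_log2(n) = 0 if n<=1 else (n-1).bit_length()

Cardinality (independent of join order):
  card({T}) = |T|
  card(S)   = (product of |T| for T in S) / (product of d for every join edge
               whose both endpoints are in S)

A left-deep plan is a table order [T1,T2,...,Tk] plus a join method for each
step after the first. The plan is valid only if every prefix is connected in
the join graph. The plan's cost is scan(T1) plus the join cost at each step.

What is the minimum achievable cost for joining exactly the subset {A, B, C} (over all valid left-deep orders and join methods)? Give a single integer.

Selinger DP over subsets of {A,B,C}:
  {B}: scan cost=400, card=400
  {C}: scan cost=250, card=250
  {A}: scan cost=20, card=20
  {BC}: card=400; try (B,nl_idx)→2900, (C,nl_idx)→4000, (C,hash)→4800, (B,merge)→6500, (C,merge)→6650, (B,hash)→7700 …(+2); best=2900 via (B,nl_idx)
  {AC}: card=200; try (C,nl_idx)→380, (A,hash)→700, (A,nl_idx)→1700, (C,merge)→2390, (A,merge)→2620, (C,hash)→4040 …(+2); best=380 via (C,nl_idx)
  {ABC}: card=320; try (B,nl_idx)→2500, (A,hash)→3500, (A,nl_idx)→5220, (B,merge)→6180, (A,merge)→7020, (B,hash)→7780 …(+2); best=2500 via (B,nl_idx)

2500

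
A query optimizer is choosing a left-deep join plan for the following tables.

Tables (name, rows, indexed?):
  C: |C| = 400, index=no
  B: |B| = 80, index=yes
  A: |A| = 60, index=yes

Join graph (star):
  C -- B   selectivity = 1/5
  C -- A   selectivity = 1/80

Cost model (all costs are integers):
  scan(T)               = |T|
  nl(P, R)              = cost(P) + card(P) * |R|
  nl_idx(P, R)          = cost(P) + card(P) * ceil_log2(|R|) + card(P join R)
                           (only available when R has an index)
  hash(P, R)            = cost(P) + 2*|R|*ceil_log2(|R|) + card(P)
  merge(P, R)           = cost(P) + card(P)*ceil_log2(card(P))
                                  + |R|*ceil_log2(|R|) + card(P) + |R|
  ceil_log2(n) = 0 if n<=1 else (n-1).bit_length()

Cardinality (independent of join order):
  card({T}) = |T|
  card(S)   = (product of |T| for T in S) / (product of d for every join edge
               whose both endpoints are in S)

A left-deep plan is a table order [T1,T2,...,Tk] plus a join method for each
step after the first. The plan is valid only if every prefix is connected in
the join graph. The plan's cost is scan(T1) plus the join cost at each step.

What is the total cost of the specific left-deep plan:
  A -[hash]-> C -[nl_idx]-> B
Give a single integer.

14220

step 1: scan A: cost=60, card=60
step 2: join C via hash
    card(P join C) = 60*400/(80) = 300
    cost = 60 + 2*400*9 + 60 = 7320
step 3: join B via nl_idx
    card(P join B) = 300*80/(5) = 4800
    cost = 7320 + 300*7 + 4800 = 14220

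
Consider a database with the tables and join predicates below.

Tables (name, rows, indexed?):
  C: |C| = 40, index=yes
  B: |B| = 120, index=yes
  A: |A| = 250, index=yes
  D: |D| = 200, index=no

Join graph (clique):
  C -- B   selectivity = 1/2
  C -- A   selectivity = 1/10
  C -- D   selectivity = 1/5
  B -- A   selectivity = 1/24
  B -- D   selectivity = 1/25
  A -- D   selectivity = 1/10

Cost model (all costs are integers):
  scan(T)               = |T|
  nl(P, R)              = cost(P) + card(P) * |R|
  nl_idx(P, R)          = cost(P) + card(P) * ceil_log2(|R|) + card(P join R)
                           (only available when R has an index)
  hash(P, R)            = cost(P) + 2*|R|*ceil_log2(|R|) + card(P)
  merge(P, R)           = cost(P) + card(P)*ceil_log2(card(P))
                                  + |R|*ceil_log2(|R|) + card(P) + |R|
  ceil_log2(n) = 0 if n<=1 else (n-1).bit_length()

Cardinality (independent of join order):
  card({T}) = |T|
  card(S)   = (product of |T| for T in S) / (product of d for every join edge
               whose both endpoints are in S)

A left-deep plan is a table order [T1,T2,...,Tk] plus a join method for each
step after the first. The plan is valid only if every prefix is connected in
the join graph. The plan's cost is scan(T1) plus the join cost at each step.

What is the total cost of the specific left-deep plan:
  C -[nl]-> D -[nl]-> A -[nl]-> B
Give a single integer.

888040

step 1: scan C: cost=40, card=40
step 2: join D via nl
    card(P join D) = 40*200/(5) = 1600
    cost = 40 + 40*200 = 8040
step 3: join A via nl
    card(P join A) = 1600*250/(10*10) = 4000
    cost = 8040 + 1600*250 = 408040
step 4: join B via nl
    card(P join B) = 4000*120/(2*24*25) = 400
    cost = 408040 + 4000*120 = 888040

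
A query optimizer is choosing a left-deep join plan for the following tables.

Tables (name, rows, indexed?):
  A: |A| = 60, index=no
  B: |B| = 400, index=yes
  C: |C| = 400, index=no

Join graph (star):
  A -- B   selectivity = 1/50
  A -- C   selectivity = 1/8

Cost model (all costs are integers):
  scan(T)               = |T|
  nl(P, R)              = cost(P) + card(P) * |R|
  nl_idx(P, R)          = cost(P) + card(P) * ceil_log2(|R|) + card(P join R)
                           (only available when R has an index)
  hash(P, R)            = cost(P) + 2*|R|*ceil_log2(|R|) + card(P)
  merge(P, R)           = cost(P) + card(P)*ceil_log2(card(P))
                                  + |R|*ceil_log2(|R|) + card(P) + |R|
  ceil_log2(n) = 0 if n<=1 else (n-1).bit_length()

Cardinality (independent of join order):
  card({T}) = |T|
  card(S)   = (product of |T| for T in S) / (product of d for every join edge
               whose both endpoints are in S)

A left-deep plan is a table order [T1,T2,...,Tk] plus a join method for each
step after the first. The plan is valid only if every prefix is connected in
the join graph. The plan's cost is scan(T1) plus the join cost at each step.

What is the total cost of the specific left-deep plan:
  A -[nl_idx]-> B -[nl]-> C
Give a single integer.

193080

step 1: scan A: cost=60, card=60
step 2: join B via nl_idx
    card(P join B) = 60*400/(50) = 480
    cost = 60 + 60*9 + 480 = 1080
step 3: join C via nl
    card(P join C) = 480*400/(8) = 24000
    cost = 1080 + 480*400 = 193080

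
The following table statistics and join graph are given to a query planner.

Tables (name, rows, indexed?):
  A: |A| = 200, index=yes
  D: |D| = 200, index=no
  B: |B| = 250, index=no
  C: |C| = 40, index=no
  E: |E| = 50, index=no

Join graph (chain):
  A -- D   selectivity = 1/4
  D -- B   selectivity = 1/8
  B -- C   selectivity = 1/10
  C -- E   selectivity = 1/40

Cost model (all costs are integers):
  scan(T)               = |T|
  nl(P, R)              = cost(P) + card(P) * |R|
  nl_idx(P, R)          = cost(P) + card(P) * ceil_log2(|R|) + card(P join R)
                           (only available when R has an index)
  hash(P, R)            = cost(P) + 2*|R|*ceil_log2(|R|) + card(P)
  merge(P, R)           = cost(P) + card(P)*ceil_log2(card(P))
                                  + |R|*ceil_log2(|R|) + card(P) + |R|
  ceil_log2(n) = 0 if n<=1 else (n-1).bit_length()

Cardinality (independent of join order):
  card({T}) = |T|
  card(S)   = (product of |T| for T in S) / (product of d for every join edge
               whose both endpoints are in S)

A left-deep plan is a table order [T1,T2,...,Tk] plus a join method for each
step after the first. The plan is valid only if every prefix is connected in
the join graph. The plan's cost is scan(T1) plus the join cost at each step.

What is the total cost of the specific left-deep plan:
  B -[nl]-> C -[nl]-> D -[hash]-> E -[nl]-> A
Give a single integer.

6485850

step 1: scan B: cost=250, card=250
step 2: join C via nl
    card(P join C) = 250*40/(10) = 1000
    cost = 250 + 250*40 = 10250
step 3: join D via nl
    card(P join D) = 1000*200/(8) = 25000
    cost = 10250 + 1000*200 = 210250
step 4: join E via hash
    card(P join E) = 25000*50/(40) = 31250
    cost = 210250 + 2*50*6 + 25000 = 235850
step 5: join A via nl
    card(P join A) = 31250*200/(4) = 1562500
    cost = 235850 + 31250*200 = 6485850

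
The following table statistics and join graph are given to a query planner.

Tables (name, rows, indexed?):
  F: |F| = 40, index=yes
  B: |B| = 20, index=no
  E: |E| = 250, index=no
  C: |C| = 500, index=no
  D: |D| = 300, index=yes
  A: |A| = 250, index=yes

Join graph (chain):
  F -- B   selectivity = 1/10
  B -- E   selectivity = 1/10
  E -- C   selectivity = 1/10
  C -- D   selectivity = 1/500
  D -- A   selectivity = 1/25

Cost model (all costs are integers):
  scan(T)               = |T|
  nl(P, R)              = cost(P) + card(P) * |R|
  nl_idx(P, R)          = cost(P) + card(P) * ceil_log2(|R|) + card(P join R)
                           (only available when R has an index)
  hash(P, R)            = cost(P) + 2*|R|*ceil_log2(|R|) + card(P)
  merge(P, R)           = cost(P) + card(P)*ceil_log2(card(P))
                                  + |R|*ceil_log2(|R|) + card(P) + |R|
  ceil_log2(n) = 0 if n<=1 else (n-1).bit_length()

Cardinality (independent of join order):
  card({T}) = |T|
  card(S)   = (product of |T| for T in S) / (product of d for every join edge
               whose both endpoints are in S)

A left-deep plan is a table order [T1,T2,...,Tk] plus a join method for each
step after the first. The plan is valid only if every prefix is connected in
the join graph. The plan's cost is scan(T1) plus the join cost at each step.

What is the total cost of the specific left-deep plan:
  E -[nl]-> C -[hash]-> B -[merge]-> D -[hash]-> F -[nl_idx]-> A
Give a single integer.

step 1: scan E: cost=250, card=250
step 2: join C via nl
    card(P join C) = 250*500/(10) = 12500
    cost = 250 + 250*500 = 125250
step 3: join B via hash
    card(P join B) = 12500*20/(10) = 25000
    cost = 125250 + 2*20*5 + 12500 = 137950
step 4: join D via merge
    card(P join D) = 25000*300/(500) = 15000
    cost = 137950 + 25000*15 + 300*9 + 25000 + 300 = 540950
step 5: join F via hash
    card(P join F) = 15000*40/(10) = 60000
    cost = 540950 + 2*40*6 + 15000 = 556430
step 6: join A via nl_idx
    card(P join A) = 60000*250/(25) = 600000
    cost = 556430 + 60000*8 + 600000 = 1636430

1636430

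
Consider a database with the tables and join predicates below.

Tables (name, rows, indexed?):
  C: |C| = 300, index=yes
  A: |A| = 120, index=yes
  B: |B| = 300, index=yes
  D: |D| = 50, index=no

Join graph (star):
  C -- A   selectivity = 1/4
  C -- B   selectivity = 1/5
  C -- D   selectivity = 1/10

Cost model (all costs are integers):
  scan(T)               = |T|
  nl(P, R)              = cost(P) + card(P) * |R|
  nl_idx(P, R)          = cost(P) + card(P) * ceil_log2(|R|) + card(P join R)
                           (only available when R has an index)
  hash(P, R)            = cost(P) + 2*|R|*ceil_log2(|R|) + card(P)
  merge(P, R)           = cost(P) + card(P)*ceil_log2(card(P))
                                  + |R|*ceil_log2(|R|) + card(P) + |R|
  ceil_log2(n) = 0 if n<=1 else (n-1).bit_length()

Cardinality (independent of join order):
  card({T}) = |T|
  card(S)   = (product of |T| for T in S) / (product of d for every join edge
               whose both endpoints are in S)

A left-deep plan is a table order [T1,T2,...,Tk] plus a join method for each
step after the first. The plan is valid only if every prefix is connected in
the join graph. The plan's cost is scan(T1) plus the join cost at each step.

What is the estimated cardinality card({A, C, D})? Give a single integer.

Tables in S: A(120), C(300), D(50)
Edges inside S: C-A(d=4), C-D(d=10)
numerator = 120 * 300 * 50 = 1800000
denominator = 4 * 10 = 40
card(S) = 1800000 / 40 = 45000

45000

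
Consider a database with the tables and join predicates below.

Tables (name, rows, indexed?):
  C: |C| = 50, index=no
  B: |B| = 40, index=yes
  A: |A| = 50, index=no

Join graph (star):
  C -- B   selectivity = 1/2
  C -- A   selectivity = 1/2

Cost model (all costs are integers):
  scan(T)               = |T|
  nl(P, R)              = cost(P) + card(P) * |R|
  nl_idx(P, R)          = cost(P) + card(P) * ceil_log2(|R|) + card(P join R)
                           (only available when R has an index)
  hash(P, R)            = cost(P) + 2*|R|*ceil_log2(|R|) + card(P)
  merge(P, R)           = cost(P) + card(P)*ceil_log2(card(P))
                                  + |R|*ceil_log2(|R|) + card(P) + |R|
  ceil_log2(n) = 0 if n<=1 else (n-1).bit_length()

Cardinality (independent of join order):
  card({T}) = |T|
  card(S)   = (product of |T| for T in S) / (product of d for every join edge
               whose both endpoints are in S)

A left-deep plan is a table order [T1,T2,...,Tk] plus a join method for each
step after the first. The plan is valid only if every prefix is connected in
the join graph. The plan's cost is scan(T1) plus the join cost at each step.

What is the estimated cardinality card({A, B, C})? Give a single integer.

Tables in S: A(50), B(40), C(50)
Edges inside S: C-B(d=2), C-A(d=2)
numerator = 50 * 40 * 50 = 100000
denominator = 2 * 2 = 4
card(S) = 100000 / 4 = 25000

25000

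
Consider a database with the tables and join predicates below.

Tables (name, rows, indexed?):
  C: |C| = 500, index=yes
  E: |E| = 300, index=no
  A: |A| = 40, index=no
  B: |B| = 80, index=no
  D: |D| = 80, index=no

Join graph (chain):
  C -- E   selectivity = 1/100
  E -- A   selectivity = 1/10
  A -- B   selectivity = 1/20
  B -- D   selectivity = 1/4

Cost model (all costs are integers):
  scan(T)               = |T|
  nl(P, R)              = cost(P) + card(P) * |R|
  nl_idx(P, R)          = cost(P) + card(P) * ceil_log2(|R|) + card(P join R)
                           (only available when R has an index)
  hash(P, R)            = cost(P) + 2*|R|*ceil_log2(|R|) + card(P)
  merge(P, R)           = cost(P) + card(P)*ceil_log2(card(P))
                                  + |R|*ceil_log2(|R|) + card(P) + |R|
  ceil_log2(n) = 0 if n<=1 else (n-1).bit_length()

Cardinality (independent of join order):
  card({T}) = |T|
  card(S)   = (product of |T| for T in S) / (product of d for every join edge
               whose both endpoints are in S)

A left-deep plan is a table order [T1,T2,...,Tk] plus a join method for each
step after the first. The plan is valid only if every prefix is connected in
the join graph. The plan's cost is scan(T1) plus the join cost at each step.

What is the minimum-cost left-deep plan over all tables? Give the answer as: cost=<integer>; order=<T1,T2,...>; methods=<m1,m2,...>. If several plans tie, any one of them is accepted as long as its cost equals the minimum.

cost=38720; order=E,C,A,B,D; methods=nl_idx,hash,hash,hash

Selinger DP (subsets sized 1..n):
  {C}: scan cost=500, card=500
  {E}: scan cost=300, card=300
  {A}: scan cost=40, card=40
  {B}: scan cost=80, card=80
  {D}: scan cost=80, card=80
  {CE}: card=1500; try (C,nl_idx)→4500, (E,hash)→6400, (C,merge)→8300, (E,merge)→8500, (C,hash)→9600, (C,nl)→150300 …(+1); best=4500 via (C,nl_idx)
  {AE}: card=1200; try (A,hash)→1080, (E,merge)→3320, (A,merge)→3580, (E,hash)→5480, (E,nl)→12040, (A,nl)→12300; best=1080 via (A,hash)
  {AB}: card=160; try (A,hash)→640, (B,merge)→960, (A,merge)→1000, (B,hash)→1200, (B,nl)→3240, (A,nl)→3280; best=640 via (A,hash)
  {BD}: card=1600; try (D,hash)→1280, (B,hash)→1280, (D,merge)→1360, (B,merge)→1360, (D,nl)→6480, (B,nl)→6480; best=1280 via (D,hash)
  {ACE}: card=6000; try (A,hash)→6480, (C,hash)→11280, (C,nl_idx)→17880, (C,merge)→20480, (A,merge)→22780, (A,nl)→64500 …(+1); best=6480 via (A,hash)
  {ABE}: card=4800; try (B,hash)→3400, (E,merge)→5080, (E,hash)→6200, (B,merge)→16120, (E,nl)→48640, (B,nl)→97080; best=3400 via (B,hash)
  {ABD}: card=3200; try (D,hash)→1920, (D,merge)→2720, (A,hash)→3360, (D,nl)→13440, (A,merge)→20760, (A,nl)→65280; best=1920 via (D,hash)
  {ABCE}: card=24000; try (B,hash)→13600, (C,hash)→17200, (C,nl_idx)→70600, (C,merge)→75600, (B,merge)→91120, (B,nl)→486480 …(+1); best=13600 via (B,hash)
  {ABDE}: card=96000; try (D,hash)→9320, (E,hash)→10520, (E,merge)→46520, (D,merge)→71240, (D,nl)→387400, (E,nl)→961920; best=9320 via (D,hash)
  {ABCDE}: card=480000; try (D,hash)→38720, (C,hash)→114320, (D,merge)→398240, (C,nl_idx)→1353320, (C,merge)→1742320, (D,nl)→1933600 …(+1); best=38720 via (D,hash)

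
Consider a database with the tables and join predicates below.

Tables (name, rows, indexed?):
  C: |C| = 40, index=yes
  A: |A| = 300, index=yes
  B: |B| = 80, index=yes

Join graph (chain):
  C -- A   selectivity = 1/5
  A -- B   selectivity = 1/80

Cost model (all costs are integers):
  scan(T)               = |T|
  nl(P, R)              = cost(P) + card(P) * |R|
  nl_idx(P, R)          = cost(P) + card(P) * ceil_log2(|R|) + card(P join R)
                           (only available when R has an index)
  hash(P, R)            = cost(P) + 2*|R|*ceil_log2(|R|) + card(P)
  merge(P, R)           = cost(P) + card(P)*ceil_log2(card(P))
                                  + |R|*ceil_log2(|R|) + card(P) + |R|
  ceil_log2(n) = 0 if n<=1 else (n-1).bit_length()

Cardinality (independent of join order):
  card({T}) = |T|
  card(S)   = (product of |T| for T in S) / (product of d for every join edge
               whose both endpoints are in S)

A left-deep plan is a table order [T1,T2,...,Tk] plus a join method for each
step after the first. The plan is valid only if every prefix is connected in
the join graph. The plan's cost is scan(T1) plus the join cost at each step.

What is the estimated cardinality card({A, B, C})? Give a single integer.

2400

Tables in S: A(300), B(80), C(40)
Edges inside S: C-A(d=5), A-B(d=80)
numerator = 300 * 80 * 40 = 960000
denominator = 5 * 80 = 400
card(S) = 960000 / 400 = 2400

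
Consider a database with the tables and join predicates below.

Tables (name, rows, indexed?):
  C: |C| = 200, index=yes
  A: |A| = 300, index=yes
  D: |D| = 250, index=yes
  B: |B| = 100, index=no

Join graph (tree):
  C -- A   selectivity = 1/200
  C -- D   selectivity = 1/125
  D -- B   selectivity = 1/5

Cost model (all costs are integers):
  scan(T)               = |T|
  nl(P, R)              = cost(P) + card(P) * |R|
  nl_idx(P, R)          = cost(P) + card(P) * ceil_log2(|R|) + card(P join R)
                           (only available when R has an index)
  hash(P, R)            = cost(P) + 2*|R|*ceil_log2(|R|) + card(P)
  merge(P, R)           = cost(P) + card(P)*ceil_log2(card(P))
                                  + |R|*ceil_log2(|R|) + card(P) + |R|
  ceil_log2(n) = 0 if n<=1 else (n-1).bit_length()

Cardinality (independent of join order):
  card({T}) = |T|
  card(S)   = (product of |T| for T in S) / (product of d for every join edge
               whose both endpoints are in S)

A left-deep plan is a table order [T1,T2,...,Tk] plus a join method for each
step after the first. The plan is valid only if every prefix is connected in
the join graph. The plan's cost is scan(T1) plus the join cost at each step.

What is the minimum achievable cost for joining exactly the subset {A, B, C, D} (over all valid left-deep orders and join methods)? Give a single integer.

7300

Selinger DP over subsets of {A,B,C,D}:
  {C}: scan cost=200, card=200
  {A}: scan cost=300, card=300
  {D}: scan cost=250, card=250
  {B}: scan cost=100, card=100
  {AC}: card=300; try (A,nl_idx)→2300, (C,nl_idx)→3000, (C,hash)→3800, (A,merge)→5000, (C,merge)→5100, (A,hash)→5800 …(+2); best=2300 via (A,nl_idx)
  {CD}: card=400; try (D,nl_idx)→2200, (C,nl_idx)→2650, (C,hash)→3700, (D,merge)→4250, (C,merge)→4300, (D,hash)→4400 …(+2); best=2200 via (D,nl_idx)
  {BD}: card=5000; try (B,hash)→1900, (D,merge)→3150, (B,merge)→3300, (D,hash)→4200, (D,nl_idx)→5900, (D,nl)→25100 …(+1); best=1900 via (B,hash)
  {ACD}: card=600; try (D,nl_idx)→5300, (A,nl_idx)→6400, (D,hash)→6600, (D,merge)→7550, (A,hash)→8000, (A,merge)→9200 …(+2); best=5300 via (D,nl_idx)
  {BCD}: card=8000; try (B,hash)→4000, (B,merge)→7000, (C,hash)→10100, (B,nl)→42200, (C,nl_idx)→49900, (C,merge)→73700 …(+1); best=4000 via (B,hash)
  {ABCD}: card=12000; try (B,hash)→7300, (B,merge)→12700, (A,hash)→17400, (B,nl)→65300, (A,nl_idx)→88000, (A,merge)→119000 …(+1); best=7300 via (B,hash)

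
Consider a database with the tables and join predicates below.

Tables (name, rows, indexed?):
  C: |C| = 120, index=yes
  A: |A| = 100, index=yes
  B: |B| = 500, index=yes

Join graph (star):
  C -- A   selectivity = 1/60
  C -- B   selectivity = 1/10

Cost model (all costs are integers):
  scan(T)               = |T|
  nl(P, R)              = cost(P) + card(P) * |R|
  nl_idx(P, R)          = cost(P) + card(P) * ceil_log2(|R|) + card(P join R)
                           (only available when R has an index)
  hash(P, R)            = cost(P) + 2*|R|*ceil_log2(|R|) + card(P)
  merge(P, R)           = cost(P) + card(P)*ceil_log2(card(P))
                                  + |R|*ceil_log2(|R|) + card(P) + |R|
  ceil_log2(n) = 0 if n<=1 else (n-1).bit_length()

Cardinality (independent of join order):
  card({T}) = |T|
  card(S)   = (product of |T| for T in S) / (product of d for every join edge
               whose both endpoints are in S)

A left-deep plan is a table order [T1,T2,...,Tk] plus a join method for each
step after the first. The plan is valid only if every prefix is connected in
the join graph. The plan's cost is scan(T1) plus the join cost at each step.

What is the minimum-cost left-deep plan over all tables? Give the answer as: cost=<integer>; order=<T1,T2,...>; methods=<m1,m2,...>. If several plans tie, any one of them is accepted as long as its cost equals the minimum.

cost=7800; order=A,C,B; methods=nl_idx,merge

Selinger DP (subsets sized 1..n):
  {C}: scan cost=120, card=120
  {A}: scan cost=100, card=100
  {B}: scan cost=500, card=500
  {AC}: card=200; try (C,nl_idx)→1000, (A,nl_idx)→1160, (A,hash)→1640, (C,merge)→1860, (C,hash)→1880, (A,merge)→1880 …(+2); best=1000 via (C,nl_idx)
  {BC}: card=6000; try (C,hash)→2680, (B,merge)→6080, (C,merge)→6460, (B,nl_idx)→7200, (B,hash)→9240, (C,nl_idx)→10000 …(+2); best=2680 via (C,hash)
  {ABC}: card=10000; try (B,merge)→7800, (A,hash)→10080, (B,hash)→10200, (B,nl_idx)→12800, (A,nl_idx)→54680, (A,merge)→87480 …(+2); best=7800 via (B,merge)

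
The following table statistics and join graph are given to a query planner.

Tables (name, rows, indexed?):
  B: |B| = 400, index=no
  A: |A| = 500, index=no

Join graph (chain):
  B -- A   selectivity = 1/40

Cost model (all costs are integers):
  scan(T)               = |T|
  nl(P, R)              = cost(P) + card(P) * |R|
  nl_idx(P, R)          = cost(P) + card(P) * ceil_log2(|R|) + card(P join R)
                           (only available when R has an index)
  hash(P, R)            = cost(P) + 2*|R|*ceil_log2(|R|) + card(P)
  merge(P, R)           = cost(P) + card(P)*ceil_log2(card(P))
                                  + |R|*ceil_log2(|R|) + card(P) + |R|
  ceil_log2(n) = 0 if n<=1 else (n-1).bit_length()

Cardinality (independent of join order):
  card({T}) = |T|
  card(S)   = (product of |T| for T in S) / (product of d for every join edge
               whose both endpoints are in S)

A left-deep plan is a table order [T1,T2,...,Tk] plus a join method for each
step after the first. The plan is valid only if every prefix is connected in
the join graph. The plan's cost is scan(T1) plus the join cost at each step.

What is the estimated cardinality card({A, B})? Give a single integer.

5000

Tables in S: A(500), B(400)
Edges inside S: B-A(d=40)
numerator = 500 * 400 = 200000
denominator = 40 = 40
card(S) = 200000 / 40 = 5000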